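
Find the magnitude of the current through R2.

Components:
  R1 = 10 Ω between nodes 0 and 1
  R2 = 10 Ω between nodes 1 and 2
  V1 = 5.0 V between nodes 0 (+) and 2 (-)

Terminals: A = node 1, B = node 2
Nodal analysis, taking node 2 as the 0 V reference.
Source V1 fixes V_0 = 5 V.
KCL at each unknown node (sum of currents leaving = 0; resistances in Ω):
  Node 1: (V_1 - 5)/10 + (V_1 - 0)/10 = 0
Collecting terms: 0.2 × V_1 = 0.5  =>  V_1 = 2.5 V
I_R2 = (V_1 - V_2)/R2 = (2.5 - 0)/10 = 0.25 A
|I_R2| = 0.25 A

Final answer: |I_R2| = 0.25 A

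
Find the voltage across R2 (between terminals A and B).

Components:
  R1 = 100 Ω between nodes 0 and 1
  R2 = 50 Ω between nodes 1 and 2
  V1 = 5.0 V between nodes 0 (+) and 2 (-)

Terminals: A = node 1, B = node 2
R1 and R2 are in series across V1 (node 0 → node 1 → node 2), and the output A–B is taken across R2, so this is a voltage divider.
Series current: I = V1/(R1 + R2) = 5/(100 + 50) = 5/150 = 0.03333 A
V_R2 = I × R2 = V1 × R2/(R1 + R2) = 5 × 50/150 = 1.667 V

Final answer: 1.667 V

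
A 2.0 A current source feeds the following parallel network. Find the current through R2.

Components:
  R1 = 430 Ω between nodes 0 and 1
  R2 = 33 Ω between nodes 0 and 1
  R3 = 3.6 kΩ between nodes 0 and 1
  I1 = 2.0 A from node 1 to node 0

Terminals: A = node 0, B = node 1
All resistors sit directly between nodes 0 and 1, so they are in parallel and share one voltage V; the full source current 2 A splits among them.
1/R_par = 1/430 + 1/33 + 1/3600 = 0.03291 S  =>  R_par = 30.39 Ω
V = I × R_par = 2 × 30.39 = 60.78 V
I_R2 = V/R2 = 60.78/33 = 1.842 A

Final answer: 1.842 A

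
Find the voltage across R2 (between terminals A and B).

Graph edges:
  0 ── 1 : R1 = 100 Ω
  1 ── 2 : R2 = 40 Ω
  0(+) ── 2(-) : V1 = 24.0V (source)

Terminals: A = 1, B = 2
R1 and R2 are in series across V1 (node 0 → node 1 → node 2), and the output A–B is taken across R2, so this is a voltage divider.
Series current: I = V1/(R1 + R2) = 24/(100 + 40) = 24/140 = 0.1714 A
V_R2 = I × R2 = V1 × R2/(R1 + R2) = 24 × 40/140 = 6.857 V

Final answer: 6.857 V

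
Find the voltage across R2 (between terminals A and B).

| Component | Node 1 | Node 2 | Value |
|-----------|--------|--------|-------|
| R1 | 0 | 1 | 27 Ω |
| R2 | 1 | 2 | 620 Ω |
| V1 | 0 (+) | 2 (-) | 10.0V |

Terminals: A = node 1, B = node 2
R1 and R2 are in series across V1 (node 0 → node 1 → node 2), and the output A–B is taken across R2, so this is a voltage divider.
Series current: I = V1/(R1 + R2) = 10/(27 + 620) = 10/647 = 0.01546 A
V_R2 = I × R2 = V1 × R2/(R1 + R2) = 10 × 620/647 = 9.583 V

Final answer: 9.583 V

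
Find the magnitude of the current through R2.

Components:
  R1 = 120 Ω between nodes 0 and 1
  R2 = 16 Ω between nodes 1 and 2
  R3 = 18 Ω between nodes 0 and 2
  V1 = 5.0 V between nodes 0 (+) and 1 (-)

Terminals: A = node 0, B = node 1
Nodal analysis, taking node 1 as the 0 V reference.
Source V1 fixes V_0 = 5 V.
KCL at each unknown node (sum of currents leaving = 0; resistances in Ω):
  Node 2: (V_2 - 0)/16 + (V_2 - 5)/18 = 0
Collecting terms: 0.1181 × V_2 = 0.2778  =>  V_2 = 2.353 V
I_R2 = (V_1 - V_2)/R2 = (0 - 2.353)/16 = -0.1471 A
|I_R2| = 0.1471 A

Final answer: |I_R2| = 0.1471 A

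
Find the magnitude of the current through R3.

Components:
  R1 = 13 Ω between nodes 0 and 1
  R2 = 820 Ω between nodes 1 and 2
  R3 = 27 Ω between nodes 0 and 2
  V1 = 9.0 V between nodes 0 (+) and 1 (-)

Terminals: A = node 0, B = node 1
Nodal analysis, taking node 1 as the 0 V reference.
Source V1 fixes V_0 = 9 V.
KCL at each unknown node (sum of currents leaving = 0; resistances in Ω):
  Node 2: (V_2 - 0)/820 + (V_2 - 9)/27 = 0
Collecting terms: 0.03826 × V_2 = 0.3333  =>  V_2 = 8.713 V
I_R3 = (V_0 - V_2)/R3 = (9 - 8.713)/27 = 0.01063 A
|I_R3| = 0.01063 A

Final answer: |I_R3| = 0.01063 A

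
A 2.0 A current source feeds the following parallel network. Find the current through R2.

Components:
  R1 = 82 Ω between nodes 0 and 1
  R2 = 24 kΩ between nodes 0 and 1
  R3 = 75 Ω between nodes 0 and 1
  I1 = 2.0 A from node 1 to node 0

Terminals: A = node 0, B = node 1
All resistors sit directly between nodes 0 and 1, so they are in parallel and share one voltage V; the full source current 2 A splits among them.
1/R_par = 1/82 + 1/24000 + 1/75 = 0.02557 S  =>  R_par = 39.11 Ω
V = I × R_par = 2 × 39.11 = 78.22 V
I_R2 = V/R2 = 78.22/24000 = 0.003259 A

Final answer: 0.003259 A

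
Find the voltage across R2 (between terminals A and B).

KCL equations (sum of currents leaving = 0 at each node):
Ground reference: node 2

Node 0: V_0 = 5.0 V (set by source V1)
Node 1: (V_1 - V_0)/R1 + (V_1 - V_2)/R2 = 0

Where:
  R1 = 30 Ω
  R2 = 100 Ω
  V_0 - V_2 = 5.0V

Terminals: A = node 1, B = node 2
R1 and R2 are in series across V1 (node 0 → node 1 → node 2), and the output A–B is taken across R2, so this is a voltage divider.
Series current: I = V1/(R1 + R2) = 5/(30 + 100) = 5/130 = 0.03846 A
V_R2 = I × R2 = V1 × R2/(R1 + R2) = 5 × 100/130 = 3.846 V

Final answer: 3.846 V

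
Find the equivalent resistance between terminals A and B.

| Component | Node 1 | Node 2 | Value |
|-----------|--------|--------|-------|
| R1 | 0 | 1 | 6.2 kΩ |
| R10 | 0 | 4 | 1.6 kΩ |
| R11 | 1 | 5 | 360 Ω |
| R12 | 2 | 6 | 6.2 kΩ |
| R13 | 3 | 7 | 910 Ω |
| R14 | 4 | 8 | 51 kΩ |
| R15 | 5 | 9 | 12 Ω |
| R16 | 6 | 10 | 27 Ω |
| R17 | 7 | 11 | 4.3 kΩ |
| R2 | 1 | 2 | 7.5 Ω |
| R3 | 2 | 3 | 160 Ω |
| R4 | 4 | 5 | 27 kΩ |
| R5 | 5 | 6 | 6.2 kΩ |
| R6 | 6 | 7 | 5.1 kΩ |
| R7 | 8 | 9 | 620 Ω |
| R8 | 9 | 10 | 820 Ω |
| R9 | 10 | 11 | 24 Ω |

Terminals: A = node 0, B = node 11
The network is not a plain series/parallel combination. Inject a 1 A test current into terminal A (node 0) and return it from terminal B (node 11); then R_eq = V_A / (1 A).
Nodal analysis, taking node 11 as the 0 V reference.
Current source I_test pushes 1 A into node 0 and draws it out of node 11.
KCL at each unknown node (sum of currents leaving = 0; resistances in Ω):
  Node 0: (V_0 - V_1)/6200 + (V_0 - V_4)/1600 - 1 = 0
  Node 1: (V_1 - V_0)/6200 + (V_1 - V_2)/7.5 + (V_1 - V_5)/360 = 0
  Node 2: (V_2 - V_1)/7.5 + (V_2 - V_3)/160 + (V_2 - V_6)/6200 = 0
  Node 3: (V_3 - V_2)/160 + (V_3 - V_7)/910 = 0
  Node 4: (V_4 - V_0)/1600 + (V_4 - V_5)/27000 + (V_4 - V_8)/51000 = 0
  Node 5: (V_5 - V_1)/360 + (V_5 - V_4)/27000 + (V_5 - V_6)/6200 + (V_5 - V_9)/12 = 0
  Node 6: (V_6 - V_2)/6200 + (V_6 - V_5)/6200 + (V_6 - V_7)/5100 + (V_6 - V_10)/27 = 0
  Node 7: (V_7 - V_3)/910 + (V_7 - V_6)/5100 + (V_7 - 0)/4300 = 0
  Node 8: (V_8 - V_4)/51000 + (V_8 - V_9)/620 = 0
  Node 9: (V_9 - V_5)/12 + (V_9 - V_8)/620 + (V_9 - V_10)/820 = 0
  Node 10: (V_10 - V_6)/27 + (V_10 - V_9)/820 + (V_10 - 0)/24 = 0
Collecting terms (coefficients in siemens):
  0.0007863·V_0 - 0.0001613·V_1 - 0.000625·V_4 = 1
  0.1363·V_1 - 0.0001613·V_0 - 0.1333·V_2 - 0.002778·V_5 = 0
  0.1397·V_2 - 0.1333·V_1 - 0.00625·V_3 - 0.0001613·V_6 = 0
  0.007349·V_3 - 0.00625·V_2 - 0.001099·V_7 = 0
  0.0006816·V_4 - 0.000625·V_0 - 0.00003704·V_5 - 0.00001961·V_8 = 0
  0.08631·V_5 - 0.002778·V_1 - 0.00003704·V_4 - 0.0001613·V_6 - 0.08333·V_9 = 0
  0.03756·V_6 - 0.0001613·V_2 - 0.0001613·V_5 - 0.0001961·V_7 - 0.03704·V_10 = 0
  0.001528·V_7 - 0.001099·V_3 - 0.0001961·V_6 = 0
  0.001633·V_8 - 0.00001961·V_4 - 0.001613·V_9 = 0
  0.08617·V_9 - 0.08333·V_5 - 0.001613·V_8 - 0.00122·V_10 = 0
  0.07992·V_10 - 0.03704·V_6 - 0.00122·V_9 = 0
Solving these 11 simultaneous equations (Gaussian elimination) gives:
  V_0 = 5346 V, V_1 = 691.4 V, V_2 = 689.1 V, V_3 = 657.4 V
  V_4 = 4947 V, V_5 = 531 V, V_6 = 28.77 V, V_7 = 476.6 V
  V_8 = 577.8 V, V_9 = 524.7 V, V_10 = 21.34 V
R_eq = V_0 / 1 A = 5346 Ω = 5.346 kΩ

Final answer: 5.346 kΩ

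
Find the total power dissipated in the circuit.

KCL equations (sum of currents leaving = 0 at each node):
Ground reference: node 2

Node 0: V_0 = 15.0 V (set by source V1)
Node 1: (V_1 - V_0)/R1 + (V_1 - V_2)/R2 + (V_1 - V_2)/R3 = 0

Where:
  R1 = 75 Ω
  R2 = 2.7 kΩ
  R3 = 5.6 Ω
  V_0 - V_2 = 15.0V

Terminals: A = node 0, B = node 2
Nodal analysis, taking node 2 as the 0 V reference.
Source V1 fixes V_0 = 15 V.
KCL at each unknown node (sum of currents leaving = 0; resistances in Ω):
  Node 1: (V_1 - 15)/75 + (V_1 - 0)/2700 + (V_1 - 0)/5.6 = 0
Collecting terms: 0.1923 × V_1 = 0.2  =>  V_1 = 1.04 V
Power in each resistor, P = (ΔV)²/R:
  P_R1 = (15 - 1.04)²/75 = 2.598 W
  P_R2 = (1.04 - 0)²/2700 = 0.0004007 W
  P_R3 = (1.04 - 0)²/5.6 = 0.1932 W
P_total = P_R1 + P_R2 + P_R3 = 2.792 W

Final answer: 2.792 W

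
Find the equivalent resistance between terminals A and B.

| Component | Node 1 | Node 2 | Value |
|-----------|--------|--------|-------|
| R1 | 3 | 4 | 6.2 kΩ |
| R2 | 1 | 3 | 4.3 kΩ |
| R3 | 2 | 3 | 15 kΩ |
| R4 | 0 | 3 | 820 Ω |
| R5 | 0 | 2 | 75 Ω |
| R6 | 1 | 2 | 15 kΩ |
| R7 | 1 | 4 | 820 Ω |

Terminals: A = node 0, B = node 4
The network is not a plain series/parallel combination. Inject a 1 A test current into terminal A (node 0) and return it from terminal B (node 4); then R_eq = V_A / (1 A).
Nodal analysis, taking node 4 as the 0 V reference.
Current source I_test pushes 1 A into node 0 and draws it out of node 4.
KCL at each unknown node (sum of currents leaving = 0; resistances in Ω):
  Node 0: (V_0 - V_3)/820 + (V_0 - V_2)/75 - 1 = 0
  Node 1: (V_1 - V_3)/4300 + (V_1 - V_2)/15000 + (V_1 - 0)/820 = 0
  Node 2: (V_2 - V_0)/75 + (V_2 - V_1)/15000 + (V_2 - V_3)/15000 = 0
  Node 3: (V_3 - V_0)/820 + (V_3 - V_1)/4300 + (V_3 - V_2)/15000 + (V_3 - 0)/6200 = 0
Collecting terms (coefficients in siemens):
  0.01455·V_0 - 0.01333·V_2 - 0.00122·V_3 = 1
  0.001519·V_1 - 0.00006667·V_2 - 0.0002326·V_3 = 0
  0.01347·V_2 - 0.01333·V_0 - 0.00006667·V_1 - 0.00006667·V_3 = 0
  0.00168·V_3 - 0.00122·V_0 - 0.0002326·V_1 - 0.00006667·V_2 = 0
Solving these 4 simultaneous equations (Gaussian elimination) gives:
  V_0 = 3053 V, V_1 = 501.8 V, V_2 = 3037 V, V_3 = 2406 V
R_eq = V_0 / 1 A = 3053 Ω = 3.053 kΩ

Final answer: 3.053 kΩ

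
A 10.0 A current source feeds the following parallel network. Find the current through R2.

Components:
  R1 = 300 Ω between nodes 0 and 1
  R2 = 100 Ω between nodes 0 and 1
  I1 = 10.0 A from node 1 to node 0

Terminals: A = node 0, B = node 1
All resistors sit directly between nodes 0 and 1, so they are in parallel and share one voltage V; the full source current 10 A splits among them.
1/R_par = 1/300 + 1/100 = 0.01333 S  =>  R_par = 75 Ω
V = I × R_par = 10 × 75 = 750 V
I_R2 = V/R2 = 750/100 = 7.5 A

Final answer: 7.5 A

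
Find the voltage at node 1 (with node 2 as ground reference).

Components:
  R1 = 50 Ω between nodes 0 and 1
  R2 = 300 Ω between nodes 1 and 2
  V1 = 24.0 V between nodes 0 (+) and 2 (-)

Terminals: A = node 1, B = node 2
Nodal analysis, taking node 2 as the 0 V reference.
Source V1 fixes V_0 = 24 V.
KCL at each unknown node (sum of currents leaving = 0; resistances in Ω):
  Node 1: (V_1 - 24)/50 + (V_1 - 0)/300 = 0
Collecting terms: 0.02333 × V_1 = 0.48  =>  V_1 = 20.57 V
The requested potential is V_1 = 20.57 V.

Final answer: V_1 = 20.57 V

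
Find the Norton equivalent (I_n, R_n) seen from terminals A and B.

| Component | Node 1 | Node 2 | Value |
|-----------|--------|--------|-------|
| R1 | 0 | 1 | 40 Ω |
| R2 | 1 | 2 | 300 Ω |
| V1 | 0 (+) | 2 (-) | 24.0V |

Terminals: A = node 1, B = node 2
Find the Thévenin equivalent first; then I_n = V_th/R_th and R_n = R_th.
Step 1 — V_th is the open-circuit voltage V_A - V_B (nothing connected across the terminals).
Nodal analysis, taking node 2 as the 0 V reference.
Source V1 fixes V_0 = 24 V.
KCL at each unknown node (sum of currents leaving = 0; resistances in Ω):
  Node 1: (V_1 - 24)/40 + (V_1 - 0)/300 = 0
Collecting terms: 0.02833 × V_1 = 0.6  =>  V_1 = 21.18 V
V_th = V_1 - V_2 = 21.18 - 0 = 21.18 V
Step 2 — R_th: zero the source — replace V1 by a short circuit (node 2 merges into node 0) — and find the resistance seen between A (node 1) and B (node 0).
Reduce the network between node 1 (A) and node 0 (B) by series/parallel combination:
  Rp1 = R1 ‖ R2 (parallel, both between nodes 0 and 1) = 1/(1/40 + 1/300) = 35.29 Ω
R_th = 35.29 Ω
I_n = V_th/R_th = 21.18/35.29 = 0.6 A, and R_n = R_th = 35.29 Ω

Final answer: I_n = 0.6 A, R_n = 35.29 Ω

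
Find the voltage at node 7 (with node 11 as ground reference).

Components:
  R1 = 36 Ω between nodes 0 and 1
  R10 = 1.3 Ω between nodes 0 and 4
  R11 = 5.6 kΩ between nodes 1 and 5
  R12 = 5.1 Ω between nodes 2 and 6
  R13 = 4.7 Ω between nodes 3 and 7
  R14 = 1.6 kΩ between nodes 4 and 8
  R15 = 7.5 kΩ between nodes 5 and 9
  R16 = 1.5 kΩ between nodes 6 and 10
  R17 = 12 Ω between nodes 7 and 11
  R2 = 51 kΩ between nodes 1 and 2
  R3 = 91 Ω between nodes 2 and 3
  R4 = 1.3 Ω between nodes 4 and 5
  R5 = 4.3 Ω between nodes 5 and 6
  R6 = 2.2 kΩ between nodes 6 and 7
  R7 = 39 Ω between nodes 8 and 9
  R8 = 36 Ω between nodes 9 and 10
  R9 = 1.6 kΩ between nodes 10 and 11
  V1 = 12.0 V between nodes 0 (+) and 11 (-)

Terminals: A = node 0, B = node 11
Nodal analysis, taking node 11 as the 0 V reference.
Source V1 fixes V_0 = 12 V.
KCL at each unknown node (sum of currents leaving = 0; resistances in Ω):
  Node 1: (V_1 - 12)/36 + (V_1 - V_2)/51000 + (V_1 - V_5)/5600 = 0
  Node 2: (V_2 - V_1)/51000 + (V_2 - V_3)/91 + (V_2 - V_6)/5.1 = 0
  Node 3: (V_3 - V_2)/91 + (V_3 - V_7)/4.7 = 0
  Node 4: (V_4 - V_5)/1.3 + (V_4 - 12)/1.3 + (V_4 - V_8)/1600 = 0
  Node 5: (V_5 - V_4)/1.3 + (V_5 - V_6)/4.3 + (V_5 - V_1)/5600 + (V_5 - V_9)/7500 = 0
  Node 6: (V_6 - V_5)/4.3 + (V_6 - V_7)/2200 + (V_6 - V_2)/5.1 + (V_6 - V_10)/1500 = 0
  Node 7: (V_7 - V_6)/2200 + (V_7 - V_3)/4.7 + (V_7 - 0)/12 = 0
  Node 8: (V_8 - V_9)/39 + (V_8 - V_4)/1600 = 0
  Node 9: (V_9 - V_8)/39 + (V_9 - V_10)/36 + (V_9 - V_5)/7500 = 0
  Node 10: (V_10 - V_9)/36 + (V_10 - 0)/1600 + (V_10 - V_6)/1500 = 0
Collecting terms (coefficients in siemens):
  0.02798·V_1 - 0.00001961·V_2 - 0.0001786·V_5 = 0.3333
  0.2071·V_2 - 0.00001961·V_1 - 0.01099·V_3 - 0.1961·V_6 = 0
  0.2238·V_3 - 0.01099·V_2 - 0.2128·V_7 = 0
  1.539·V_4 - 0.7692·V_5 - 0.000625·V_8 = 9.231
  1.002·V_5 - 0.0001786·V_1 - 0.7692·V_4 - 0.2326·V_6 - 0.0001333·V_9 = 0
  0.4298·V_6 - 0.1961·V_2 - 0.2326·V_5 - 0.0004545·V_7 - 0.0006667·V_10 = 0
  0.2966·V_7 - 0.2128·V_3 - 0.0004545·V_6 = 0
  0.02627·V_8 - 0.000625·V_4 - 0.02564·V_9 = 0
  0.05355·V_9 - 0.0001333·V_5 - 0.02564·V_8 - 0.02778·V_10 = 0
  0.02907·V_10 - 0.0006667·V_6 - 0.02778·V_9 = 0
Solving these 10 simultaneous equations (Gaussian elimination) gives:
  V_1 = 12 V, V_2 = 10.76 V, V_3 = 1.714 V, V_4 = 11.86 V
  V_5 = 11.72 V, V_6 = 11.26 V, V_7 = 1.247 V, V_8 = 8.167 V
  V_9 = 8.077 V, V_10 = 7.976 V
The requested potential is V_7 = 1.247 V.

Final answer: V_7 = 1.247 V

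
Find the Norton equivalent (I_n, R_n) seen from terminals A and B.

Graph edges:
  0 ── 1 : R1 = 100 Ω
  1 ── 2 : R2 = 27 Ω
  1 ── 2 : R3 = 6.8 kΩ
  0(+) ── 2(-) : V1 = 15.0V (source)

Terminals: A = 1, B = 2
Find the Thévenin equivalent first; then I_n = V_th/R_th and R_n = R_th.
Step 1 — V_th is the open-circuit voltage V_A - V_B (nothing connected across the terminals).
Nodal analysis, taking node 2 as the 0 V reference.
Source V1 fixes V_0 = 15 V.
KCL at each unknown node (sum of currents leaving = 0; resistances in Ω):
  Node 1: (V_1 - 15)/100 + (V_1 - 0)/27 + (V_1 - 0)/6800 = 0
Collecting terms: 0.04718 × V_1 = 0.15  =>  V_1 = 3.179 V
V_th = V_1 - V_2 = 3.179 - 0 = 3.179 V
Step 2 — R_th: zero the source — replace V1 by a short circuit (node 2 merges into node 0) — and find the resistance seen between A (node 1) and B (node 0).
Reduce the network between node 1 (A) and node 0 (B) by series/parallel combination:
  Rp1 = R1 ‖ R2 ‖ R3 (parallel, all between nodes 0 and 1) = 1/(1/100 + 1/27 + 1/6800) = 21.19 Ω
R_th = 21.19 Ω
I_n = V_th/R_th = 3.179/21.19 = 0.15 A, and R_n = R_th = 21.19 Ω

Final answer: I_n = 0.15 A, R_n = 21.19 Ω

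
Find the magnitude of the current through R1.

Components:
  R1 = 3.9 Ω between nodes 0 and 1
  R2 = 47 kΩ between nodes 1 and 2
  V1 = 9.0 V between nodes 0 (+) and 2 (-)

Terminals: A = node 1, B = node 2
Nodal analysis, taking node 2 as the 0 V reference.
Source V1 fixes V_0 = 9 V.
KCL at each unknown node (sum of currents leaving = 0; resistances in Ω):
  Node 1: (V_1 - 9)/3.9 + (V_1 - 0)/47000 = 0
Collecting terms: 0.2564 × V_1 = 2.308  =>  V_1 = 8.999 V
I_R1 = (V_0 - V_1)/R1 = (9 - 8.999)/3.9 = 0.0001915 A
|I_R1| = 0.0001915 A

Final answer: |I_R1| = 0.0001915 A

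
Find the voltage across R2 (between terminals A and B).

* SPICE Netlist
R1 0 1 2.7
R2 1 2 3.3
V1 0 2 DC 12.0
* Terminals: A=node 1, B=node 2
R1 and R2 are in series across V1 (node 0 → node 1 → node 2), and the output A–B is taken across R2, so this is a voltage divider.
Series current: I = V1/(R1 + R2) = 12/(2.7 + 3.3) = 12/6 = 2 A
V_R2 = I × R2 = V1 × R2/(R1 + R2) = 12 × 3.3/6 = 6.6 V

Final answer: 6.6 V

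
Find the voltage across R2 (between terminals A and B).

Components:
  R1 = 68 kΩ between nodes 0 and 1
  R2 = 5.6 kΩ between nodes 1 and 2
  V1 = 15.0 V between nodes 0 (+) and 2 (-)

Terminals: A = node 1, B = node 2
R1 and R2 are in series across V1 (node 0 → node 1 → node 2), and the output A–B is taken across R2, so this is a voltage divider.
Series current: I = V1/(R1 + R2) = 15/(68000 + 5600) = 15/73600 = 0.0002038 A
V_R2 = I × R2 = V1 × R2/(R1 + R2) = 15 × 5600/73600 = 1.141 V

Final answer: 1.141 V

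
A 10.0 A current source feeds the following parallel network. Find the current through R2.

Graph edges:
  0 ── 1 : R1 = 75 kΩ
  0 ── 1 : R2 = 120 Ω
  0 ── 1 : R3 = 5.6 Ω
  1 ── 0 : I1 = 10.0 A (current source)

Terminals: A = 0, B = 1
All resistors sit directly between nodes 0 and 1, so they are in parallel and share one voltage V; the full source current 10 A splits among them.
1/R_par = 1/75000 + 1/120 + 1/5.6 = 0.1869 S  =>  R_par = 5.35 Ω
V = I × R_par = 10 × 5.35 = 53.5 V
I_R2 = V/R2 = 53.5/120 = 0.4458 A

Final answer: 0.4458 A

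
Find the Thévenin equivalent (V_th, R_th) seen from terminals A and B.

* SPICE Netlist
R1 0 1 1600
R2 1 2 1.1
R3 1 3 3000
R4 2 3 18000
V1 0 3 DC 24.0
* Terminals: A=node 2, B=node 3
Step 1 — V_th is the open-circuit voltage V_A - V_B (nothing connected across the terminals).
Nodal analysis, taking node 3 as the 0 V reference.
Source V1 fixes V_0 = 24 V.
KCL at each unknown node (sum of currents leaving = 0; resistances in Ω):
  Node 1: (V_1 - 24)/1600 + (V_1 - V_2)/1.1 + (V_1 - 0)/3000 = 0
  Node 2: (V_2 - V_1)/1.1 + (V_2 - 0)/18000 = 0
Collecting terms (coefficients in siemens):
  0.91·V_1 - 0.9091·V_2 = 0.015
  0.9091·V_2 - 0.9091·V_1 = 0
Determinant D = (0.91)(0.9091) - (-0.9091)(-0.9091) = 0.0009218
V_1 = [(0.015)(0.9091) - (-0.9091)(0)]/D = 14.79 V
V_2 = [(0.91)(0) - (0.015)(-0.9091)]/D = 14.79 V
V_th = V_2 - V_3 = 14.79 - 0 = 14.79 V
Step 2 — R_th: zero the source — replace V1 by a short circuit (node 3 merges into node 0) — and find the resistance seen between A (node 2) and B (node 0).
Reduce the network between node 2 (A) and node 0 (B) by series/parallel combination:
  Rp1 = R1 ‖ R3 (parallel, both between nodes 0 and 1) = 1/(1/1600 + 1/3000) = 1043 Ω
  Rs1 = R2 + Rp1 (series, joined only at node 1) = 1.1 + 1043 = 1045 Ω
  Rp2 = R4 ‖ Rs1 (parallel, both between nodes 0 and 2) = 1/(1/18000 + 1/1045) = 987.3 Ω
R_th = 987.3 Ω

Final answer: V_th = 14.79 V, R_th = 987.3 Ω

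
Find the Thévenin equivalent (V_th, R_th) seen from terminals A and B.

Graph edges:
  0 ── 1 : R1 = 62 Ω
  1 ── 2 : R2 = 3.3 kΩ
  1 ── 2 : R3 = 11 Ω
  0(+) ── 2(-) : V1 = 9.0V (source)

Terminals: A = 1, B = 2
Step 1 — V_th is the open-circuit voltage V_A - V_B (nothing connected across the terminals).
Nodal analysis, taking node 2 as the 0 V reference.
Source V1 fixes V_0 = 9 V.
KCL at each unknown node (sum of currents leaving = 0; resistances in Ω):
  Node 1: (V_1 - 9)/62 + (V_1 - 0)/3300 + (V_1 - 0)/11 = 0
Collecting terms: 0.1073 × V_1 = 0.1452  =>  V_1 = 1.352 V
V_th = V_1 - V_2 = 1.352 - 0 = 1.352 V
Step 2 — R_th: zero the source — replace V1 by a short circuit (node 2 merges into node 0) — and find the resistance seen between A (node 1) and B (node 0).
Reduce the network between node 1 (A) and node 0 (B) by series/parallel combination:
  Rp1 = R1 ‖ R2 ‖ R3 (parallel, all between nodes 0 and 1) = 1/(1/62 + 1/3300 + 1/11) = 9.316 Ω
R_th = 9.316 Ω

Final answer: V_th = 1.352 V, R_th = 9.316 Ω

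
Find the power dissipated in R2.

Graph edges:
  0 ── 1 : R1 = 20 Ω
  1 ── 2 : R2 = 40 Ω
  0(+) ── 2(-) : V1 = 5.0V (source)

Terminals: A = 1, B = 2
Nodal analysis, taking node 2 as the 0 V reference.
Source V1 fixes V_0 = 5 V.
KCL at each unknown node (sum of currents leaving = 0; resistances in Ω):
  Node 1: (V_1 - 5)/20 + (V_1 - 0)/40 = 0
Collecting terms: 0.075 × V_1 = 0.25  =>  V_1 = 3.333 V
I_R2 = (V_1 - V_2)/R2 = (3.333 - 0)/40 = 0.08333 A
P_R2 = I_R2² × R2 = (0.08333)² × 40 = 0.2778 W

Final answer: 0.2778 W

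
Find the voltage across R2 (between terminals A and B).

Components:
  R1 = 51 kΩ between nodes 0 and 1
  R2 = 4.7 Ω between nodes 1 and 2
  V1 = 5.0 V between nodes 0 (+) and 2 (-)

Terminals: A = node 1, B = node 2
R1 and R2 are in series across V1 (node 0 → node 1 → node 2), and the output A–B is taken across R2, so this is a voltage divider.
Series current: I = V1/(R1 + R2) = 5/(51000 + 4.7) = 5/51000 = 0.00009803 A
V_R2 = I × R2 = V1 × R2/(R1 + R2) = 5 × 4.7/51000 = 0.0004607 V

Final answer: 0.0004607 V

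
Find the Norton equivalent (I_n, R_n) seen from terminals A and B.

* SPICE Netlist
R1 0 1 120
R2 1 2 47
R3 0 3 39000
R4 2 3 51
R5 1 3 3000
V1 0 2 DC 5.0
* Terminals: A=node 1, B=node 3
Find the Thévenin equivalent first; then I_n = V_th/R_th and R_n = R_th.
Step 1 — V_th is the open-circuit voltage V_A - V_B (nothing connected across the terminals).
Nodal analysis, taking node 2 as the 0 V reference.
Source V1 fixes V_0 = 5 V.
KCL at each unknown node (sum of currents leaving = 0; resistances in Ω):
  Node 1: (V_1 - 5)/120 + (V_1 - 0)/47 + (V_1 - V_3)/3000 = 0
  Node 3: (V_3 - 5)/39000 + (V_3 - 0)/51 + (V_3 - V_1)/3000 = 0
Collecting terms (coefficients in siemens):
  0.02994·V_1 - 0.0003333·V_3 = 0.04167
  0.01997·V_3 - 0.0003333·V_1 = 0.0001282
Determinant D = (0.02994)(0.01997) - (-0.0003333)(-0.0003333) = 0.0005978
V_1 = [(0.04167)(0.01997) - (-0.0003333)(0.0001282)]/D = 1.392 V
V_3 = [(0.02994)(0.0001282) - (0.04167)(-0.0003333)]/D = 0.02966 V
V_th = V_1 - V_3 = 1.392 - 0.02966 = 1.362 V
Step 2 — R_th: zero the source — replace V1 by a short circuit (node 2 merges into node 0) — and find the resistance seen between A (node 1) and B (node 3).
Reduce the network between node 1 (A) and node 3 (B) by series/parallel combination:
  Rp1 = R1 ‖ R2 (parallel, both between nodes 0 and 1) = 1/(1/120 + 1/47) = 33.77 Ω
  Rp2 = R3 ‖ R4 (parallel, both between nodes 0 and 3) = 1/(1/39000 + 1/51) = 50.93 Ω
  Rs1 = Rp1 + Rp2 (series, joined only at node 0) = 33.77 + 50.93 = 84.71 Ω
  Rp3 = R5 ‖ Rs1 (parallel, both between nodes 1 and 3) = 1/(1/3000 + 1/84.71) = 82.38 Ω
R_th = 82.38 Ω
I_n = V_th/R_th = 1.362/82.38 = 0.01654 A, and R_n = R_th = 82.38 Ω

Final answer: I_n = 0.01654 A, R_n = 82.38 Ω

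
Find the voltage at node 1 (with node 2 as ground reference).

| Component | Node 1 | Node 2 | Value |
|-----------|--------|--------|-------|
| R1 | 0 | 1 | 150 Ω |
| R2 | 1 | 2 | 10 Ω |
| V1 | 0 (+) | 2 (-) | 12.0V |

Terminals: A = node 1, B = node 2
Nodal analysis, taking node 2 as the 0 V reference.
Source V1 fixes V_0 = 12 V.
KCL at each unknown node (sum of currents leaving = 0; resistances in Ω):
  Node 1: (V_1 - 12)/150 + (V_1 - 0)/10 = 0
Collecting terms: 0.1067 × V_1 = 0.08  =>  V_1 = 0.75 V
The requested potential is V_1 = 0.75 V.

Final answer: V_1 = 0.75 V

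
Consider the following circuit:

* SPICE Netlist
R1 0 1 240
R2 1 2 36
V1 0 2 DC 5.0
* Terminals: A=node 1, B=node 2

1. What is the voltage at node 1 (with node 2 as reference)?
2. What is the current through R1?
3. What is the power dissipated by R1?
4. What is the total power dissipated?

Nodal analysis, taking node 2 as the 0 V reference.
Source V1 fixes V_0 = 5 V.
KCL at each unknown node (sum of currents leaving = 0; resistances in Ω):
  Node 1: (V_1 - 5)/240 + (V_1 - 0)/36 = 0
Collecting terms: 0.03194 × V_1 = 0.02083  =>  V_1 = 0.6522 V
Part 1:
  Read off the nodal solution: V_1 = 0.6522 V
Part 2:
  I_R1 = (V_0 - V_1)/R1 = (5 - 0.6522)/240 = 0.01812 A
  Magnitude: I_R1 = 0.01812 A
Part 3:
  I_R1 = (V_0 - V_1)/R1 = (5 - 0.6522)/240 = 0.01812 A
  P_R1 = I_R1² × R1 = (0.01812)² × 240 = 0.07876 W
Part 4:
  Power in each resistor, P = (ΔV)²/R:
    P_R1 = (5 - 0.6522)²/240 = 0.07876 W
    P_R2 = (0.6522 - 0)²/36 = 0.01181 W
  P_total = P_R1 + P_R2 = 0.09058 W

Final answers:
1. V_1 = 0.6522 V
2. I_R1 = 0.01812 A
3. P_R1 = 0.07876 W
4. P_total = 0.09058 W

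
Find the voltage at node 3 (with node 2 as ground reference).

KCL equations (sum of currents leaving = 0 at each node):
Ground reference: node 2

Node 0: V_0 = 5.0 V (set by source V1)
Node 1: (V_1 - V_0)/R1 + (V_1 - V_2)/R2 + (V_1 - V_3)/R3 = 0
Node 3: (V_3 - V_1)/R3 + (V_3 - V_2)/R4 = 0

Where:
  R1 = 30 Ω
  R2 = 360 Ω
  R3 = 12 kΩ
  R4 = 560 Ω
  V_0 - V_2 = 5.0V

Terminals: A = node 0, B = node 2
Nodal analysis, taking node 2 as the 0 V reference.
Source V1 fixes V_0 = 5 V.
KCL at each unknown node (sum of currents leaving = 0; resistances in Ω):
  Node 1: (V_1 - 5)/30 + (V_1 - 0)/360 + (V_1 - V_3)/12000 = 0
  Node 3: (V_3 - V_1)/12000 + (V_3 - 0)/560 = 0
Collecting terms (coefficients in siemens):
  0.03619·V_1 - 0.00008333·V_3 = 0.1667
  0.001869·V_3 - 0.00008333·V_1 = 0
Determinant D = (0.03619)(0.001869) - (-0.00008333)(-0.00008333) = 0.00006764
V_1 = [(0.1667)(0.001869) - (-0.00008333)(0)]/D = 4.605 V
V_3 = [(0.03619)(0) - (0.1667)(-0.00008333)]/D = 0.2053 V
The requested potential is V_3 = 0.2053 V.

Final answer: V_3 = 0.2053 V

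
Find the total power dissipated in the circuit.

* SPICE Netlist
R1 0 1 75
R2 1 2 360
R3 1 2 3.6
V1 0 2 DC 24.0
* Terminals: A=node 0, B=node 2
Nodal analysis, taking node 2 as the 0 V reference.
Source V1 fixes V_0 = 24 V.
KCL at each unknown node (sum of currents leaving = 0; resistances in Ω):
  Node 1: (V_1 - 24)/75 + (V_1 - 0)/360 + (V_1 - 0)/3.6 = 0
Collecting terms: 0.2939 × V_1 = 0.32  =>  V_1 = 1.089 V
Power in each resistor, P = (ΔV)²/R:
  P_R1 = (24 - 1.089)²/75 = 6.999 W
  P_R2 = (1.089 - 0)²/360 = 0.003293 W
  P_R3 = (1.089 - 0)²/3.6 = 0.3293 W
P_total = P_R1 + P_R2 + P_R3 = 7.332 W

Final answer: 7.332 W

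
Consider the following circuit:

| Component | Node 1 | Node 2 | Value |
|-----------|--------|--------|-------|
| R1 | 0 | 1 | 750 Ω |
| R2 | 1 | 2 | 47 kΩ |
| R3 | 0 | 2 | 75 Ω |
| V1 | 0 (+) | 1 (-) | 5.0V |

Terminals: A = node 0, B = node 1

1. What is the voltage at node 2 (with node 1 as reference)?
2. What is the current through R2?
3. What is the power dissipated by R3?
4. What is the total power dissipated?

Nodal analysis, taking node 1 as the 0 V reference.
Source V1 fixes V_0 = 5 V.
KCL at each unknown node (sum of currents leaving = 0; resistances in Ω):
  Node 2: (V_2 - 0)/47000 + (V_2 - 5)/75 = 0
Collecting terms: 0.01335 × V_2 = 0.06667  =>  V_2 = 4.992 V
Part 1:
  Read off the nodal solution: V_2 = 4.992 V
Part 2:
  I_R2 = (V_1 - V_2)/R2 = (0 - 4.992)/47000 = -0.0001062 A
  Magnitude: I_R2 = 0.0001062 A
Part 3:
  I_R3 = (V_0 - V_2)/R3 = (5 - 4.992)/75 = 0.0001062 A
  P_R3 = I_R3² × R3 = (0.0001062)² × 75 = 0.0000008461 W
Part 4:
  Power in each resistor, P = (ΔV)²/R:
    P_R1 = (5 - 0)²/750 = 0.03333 W
    P_R2 = (0 - 4.992)²/47000 = 0.0005302 W
    P_R3 = (5 - 4.992)²/75 = 0.0000008461 W
  P_total = P_R1 + P_R2 + P_R3 = 0.03386 W

Final answers:
1. V_2 = 4.992 V
2. I_R2 = 0.0001062 A
3. P_R3 = 8.461e-07 W
4. P_total = 0.03386 W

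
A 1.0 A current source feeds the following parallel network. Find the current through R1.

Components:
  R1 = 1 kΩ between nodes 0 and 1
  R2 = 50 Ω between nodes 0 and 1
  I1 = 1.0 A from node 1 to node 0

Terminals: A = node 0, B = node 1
All resistors sit directly between nodes 0 and 1, so they are in parallel and share one voltage V; the full source current 1 A splits among them.
1/R_par = 1/1000 + 1/50 = 0.021 S  =>  R_par = 47.62 Ω
V = I × R_par = 1 × 47.62 = 47.62 V
I_R1 = V/R1 = 47.62/1000 = 0.04762 A

Final answer: 0.04762 A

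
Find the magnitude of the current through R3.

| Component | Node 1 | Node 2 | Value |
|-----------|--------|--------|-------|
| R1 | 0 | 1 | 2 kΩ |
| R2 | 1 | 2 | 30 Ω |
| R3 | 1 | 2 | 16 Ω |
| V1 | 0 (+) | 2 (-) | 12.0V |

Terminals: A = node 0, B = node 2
Nodal analysis, taking node 2 as the 0 V reference.
Source V1 fixes V_0 = 12 V.
KCL at each unknown node (sum of currents leaving = 0; resistances in Ω):
  Node 1: (V_1 - 12)/2000 + (V_1 - 0)/30 + (V_1 - 0)/16 = 0
Collecting terms: 0.09633 × V_1 = 0.006  =>  V_1 = 0.06228 V
I_R3 = (V_1 - V_2)/R3 = (0.06228 - 0)/16 = 0.003893 A
|I_R3| = 0.003893 A

Final answer: |I_R3| = 0.003893 A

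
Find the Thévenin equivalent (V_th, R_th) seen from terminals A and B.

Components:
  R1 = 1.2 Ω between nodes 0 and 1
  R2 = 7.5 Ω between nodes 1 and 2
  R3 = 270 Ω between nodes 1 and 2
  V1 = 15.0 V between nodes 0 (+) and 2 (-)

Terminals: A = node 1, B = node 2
Step 1 — V_th is the open-circuit voltage V_A - V_B (nothing connected across the terminals).
Nodal analysis, taking node 2 as the 0 V reference.
Source V1 fixes V_0 = 15 V.
KCL at each unknown node (sum of currents leaving = 0; resistances in Ω):
  Node 1: (V_1 - 15)/1.2 + (V_1 - 0)/7.5 + (V_1 - 0)/270 = 0
Collecting terms: 0.9704 × V_1 = 12.5  =>  V_1 = 12.88 V
V_th = V_1 - V_2 = 12.88 - 0 = 12.88 V
Step 2 — R_th: zero the source — replace V1 by a short circuit (node 2 merges into node 0) — and find the resistance seen between A (node 1) and B (node 0).
Reduce the network between node 1 (A) and node 0 (B) by series/parallel combination:
  Rp1 = R1 ‖ R2 ‖ R3 (parallel, all between nodes 0 and 1) = 1/(1/1.2 + 1/7.5 + 1/270) = 1.031 Ω
R_th = 1.031 Ω

Final answer: V_th = 12.88 V, R_th = 1.031 Ω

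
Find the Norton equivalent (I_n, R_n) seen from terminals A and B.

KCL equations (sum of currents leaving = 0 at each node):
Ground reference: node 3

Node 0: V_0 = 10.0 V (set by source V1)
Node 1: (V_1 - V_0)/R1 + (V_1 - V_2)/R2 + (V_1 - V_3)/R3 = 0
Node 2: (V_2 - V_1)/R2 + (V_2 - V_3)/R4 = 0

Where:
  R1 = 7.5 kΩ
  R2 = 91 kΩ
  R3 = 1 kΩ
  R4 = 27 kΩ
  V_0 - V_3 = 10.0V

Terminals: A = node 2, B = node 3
Find the Thévenin equivalent first; then I_n = V_th/R_th and R_n = R_th.
Step 1 — V_th is the open-circuit voltage V_A - V_B (nothing connected across the terminals).
Nodal analysis, taking node 3 as the 0 V reference.
Source V1 fixes V_0 = 10 V.
KCL at each unknown node (sum of currents leaving = 0; resistances in Ω):
  Node 1: (V_1 - 10)/7500 + (V_1 - V_2)/91000 + (V_1 - 0)/1000 = 0
  Node 2: (V_2 - V_1)/91000 + (V_2 - 0)/27000 = 0
Collecting terms (coefficients in siemens):
  0.001144·V_1 - 0.00001099·V_2 = 0.001333
  0.00004803·V_2 - 0.00001099·V_1 = 0
Determinant D = (0.001144)(0.00004803) - (-0.00001099)(-0.00001099) = 0.00000005484
V_1 = [(0.001333)(0.00004803) - (-0.00001099)(0)]/D = 1.168 V
V_2 = [(0.001144)(0) - (0.001333)(-0.00001099)]/D = 0.2672 V
V_th = V_2 - V_3 = 0.2672 - 0 = 0.2672 V
Step 2 — R_th: zero the source — replace V1 by a short circuit (node 3 merges into node 0) — and find the resistance seen between A (node 2) and B (node 0).
Reduce the network between node 2 (A) and node 0 (B) by series/parallel combination:
  Rp1 = R1 ‖ R3 (parallel, both between nodes 0 and 1) = 1/(1/7500 + 1/1000) = 882.4 Ω
  Rs1 = R2 + Rp1 (series, joined only at node 1) = 91000 + 882.4 = 91880 Ω
  Rp2 = R4 ‖ Rs1 (parallel, both between nodes 0 and 2) = 1/(1/27000 + 1/91880) = 20870 Ω
R_th = 20.87 kΩ
I_n = V_th/R_th = 0.2672/20870 = 0.0000128 A, and R_n = R_th = 20.87 kΩ

Final answer: I_n = 1.28e-05 A, R_n = 20.87 kΩ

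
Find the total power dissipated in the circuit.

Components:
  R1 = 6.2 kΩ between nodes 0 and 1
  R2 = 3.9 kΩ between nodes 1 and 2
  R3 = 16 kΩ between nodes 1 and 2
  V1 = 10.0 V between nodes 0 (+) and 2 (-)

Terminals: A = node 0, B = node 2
Nodal analysis, taking node 2 as the 0 V reference.
Source V1 fixes V_0 = 10 V.
KCL at each unknown node (sum of currents leaving = 0; resistances in Ω):
  Node 1: (V_1 - 10)/6200 + (V_1 - 0)/3900 + (V_1 - 0)/16000 = 0
Collecting terms: 0.0004802 × V_1 = 0.001613  =>  V_1 = 3.359 V
Power in each resistor, P = (ΔV)²/R:
  P_R1 = (10 - 3.359)²/6200 = 0.007114 W
  P_R2 = (3.359 - 0)²/3900 = 0.002893 W
  P_R3 = (3.359 - 0)²/16000 = 0.0007051 W
P_total = P_R1 + P_R2 + P_R3 = 0.01071 W

Final answer: 0.01071 W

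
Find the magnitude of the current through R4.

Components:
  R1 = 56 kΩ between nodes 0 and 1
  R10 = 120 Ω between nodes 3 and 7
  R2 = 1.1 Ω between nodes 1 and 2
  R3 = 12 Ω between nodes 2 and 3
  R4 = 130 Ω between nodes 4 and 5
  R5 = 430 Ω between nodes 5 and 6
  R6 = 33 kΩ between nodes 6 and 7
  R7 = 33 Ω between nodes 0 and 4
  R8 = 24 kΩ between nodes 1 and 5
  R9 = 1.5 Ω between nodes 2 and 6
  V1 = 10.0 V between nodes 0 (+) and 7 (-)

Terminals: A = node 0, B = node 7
Nodal analysis, taking node 7 as the 0 V reference.
Source V1 fixes V_0 = 10 V.
KCL at each unknown node (sum of currents leaving = 0; resistances in Ω):
  Node 1: (V_1 - 10)/56000 + (V_1 - V_2)/1.1 + (V_1 - V_5)/24000 = 0
  Node 2: (V_2 - V_1)/1.1 + (V_2 - V_3)/12 + (V_2 - V_6)/1.5 = 0
  Node 3: (V_3 - V_2)/12 + (V_3 - 0)/120 = 0
  Node 4: (V_4 - V_5)/130 + (V_4 - 10)/33 = 0
  Node 5: (V_5 - V_4)/130 + (V_5 - V_6)/430 + (V_5 - V_1)/24000 = 0
  Node 6: (V_6 - V_5)/430 + (V_6 - 0)/33000 + (V_6 - V_2)/1.5 = 0
Collecting terms (coefficients in siemens):
  0.9092·V_1 - 0.9091·V_2 - 0.00004167·V_5 = 0.0001786
  1.659·V_2 - 0.9091·V_1 - 0.08333·V_3 - 0.6667·V_6 = 0
  0.09167·V_3 - 0.08333·V_2 = 0
  0.038·V_4 - 0.007692·V_5 = 0.303
  0.01006·V_5 - 0.00004167·V_1 - 0.007692·V_4 - 0.002326·V_6 = 0
  0.669·V_6 - 0.6667·V_2 - 0.002326·V_5 = 0
Solving these 6 simultaneous equations (Gaussian elimination) gives:
  V_1 = 1.846 V, V_2 = 1.846 V, V_3 = 1.678 V, V_4 = 9.541 V
  V_5 = 7.735 V, V_6 = 1.866 V
I_R4 = (V_4 - V_5)/R4 = (9.541 - 7.735)/130 = 0.01389 A
|I_R4| = 0.01389 A

Final answer: |I_R4| = 0.01389 A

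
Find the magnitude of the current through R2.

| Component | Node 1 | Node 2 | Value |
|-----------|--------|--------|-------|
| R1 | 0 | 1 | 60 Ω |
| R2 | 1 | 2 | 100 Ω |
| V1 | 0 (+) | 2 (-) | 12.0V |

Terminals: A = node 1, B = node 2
Nodal analysis, taking node 2 as the 0 V reference.
Source V1 fixes V_0 = 12 V.
KCL at each unknown node (sum of currents leaving = 0; resistances in Ω):
  Node 1: (V_1 - 12)/60 + (V_1 - 0)/100 = 0
Collecting terms: 0.02667 × V_1 = 0.2  =>  V_1 = 7.5 V
I_R2 = (V_1 - V_2)/R2 = (7.5 - 0)/100 = 0.075 A
|I_R2| = 0.075 A

Final answer: |I_R2| = 0.075 A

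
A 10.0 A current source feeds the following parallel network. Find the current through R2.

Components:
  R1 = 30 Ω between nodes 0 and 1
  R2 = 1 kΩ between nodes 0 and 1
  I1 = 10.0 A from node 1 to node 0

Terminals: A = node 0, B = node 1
All resistors sit directly between nodes 0 and 1, so they are in parallel and share one voltage V; the full source current 10 A splits among them.
1/R_par = 1/30 + 1/1000 = 0.03433 S  =>  R_par = 29.13 Ω
V = I × R_par = 10 × 29.13 = 291.3 V
I_R2 = V/R2 = 291.3/1000 = 0.2913 A

Final answer: 0.2913 A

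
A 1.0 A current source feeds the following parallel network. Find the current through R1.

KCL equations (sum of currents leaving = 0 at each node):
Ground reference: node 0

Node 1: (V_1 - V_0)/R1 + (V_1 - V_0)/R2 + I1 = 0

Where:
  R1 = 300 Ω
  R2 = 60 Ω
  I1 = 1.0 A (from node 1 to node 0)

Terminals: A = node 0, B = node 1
All resistors sit directly between nodes 0 and 1, so they are in parallel and share one voltage V; the full source current 1 A splits among them.
1/R_par = 1/300 + 1/60 = 0.02 S  =>  R_par = 50 Ω
V = I × R_par = 1 × 50 = 50 V
I_R1 = V/R1 = 50/300 = 0.1667 A

Final answer: 0.1667 A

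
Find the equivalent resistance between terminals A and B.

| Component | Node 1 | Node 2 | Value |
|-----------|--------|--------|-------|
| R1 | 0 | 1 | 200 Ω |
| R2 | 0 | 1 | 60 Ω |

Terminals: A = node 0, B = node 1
Reduce the network between node 0 (A) and node 1 (B) by series/parallel combination:
  Rp1 = R1 ‖ R2 (parallel, both between nodes 0 and 1) = 1/(1/200 + 1/60) = 46.15 Ω
R_eq = 46.15 Ω

Final answer: 46.15 Ω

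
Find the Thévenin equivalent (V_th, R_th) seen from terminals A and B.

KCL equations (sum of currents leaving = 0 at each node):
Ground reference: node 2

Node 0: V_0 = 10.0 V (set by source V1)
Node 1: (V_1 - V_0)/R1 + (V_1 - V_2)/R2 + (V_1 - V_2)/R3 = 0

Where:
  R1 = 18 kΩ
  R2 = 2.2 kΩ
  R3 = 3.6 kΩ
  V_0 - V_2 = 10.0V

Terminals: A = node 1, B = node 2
Step 1 — V_th is the open-circuit voltage V_A - V_B (nothing connected across the terminals).
Nodal analysis, taking node 2 as the 0 V reference.
Source V1 fixes V_0 = 10 V.
KCL at each unknown node (sum of currents leaving = 0; resistances in Ω):
  Node 1: (V_1 - 10)/18000 + (V_1 - 0)/2200 + (V_1 - 0)/3600 = 0
Collecting terms: 0.0007879 × V_1 = 0.0005556  =>  V_1 = 0.7051 V
V_th = V_1 - V_2 = 0.7051 - 0 = 0.7051 V
Step 2 — R_th: zero the source — replace V1 by a short circuit (node 2 merges into node 0) — and find the resistance seen between A (node 1) and B (node 0).
Reduce the network between node 1 (A) and node 0 (B) by series/parallel combination:
  Rp1 = R1 ‖ R2 ‖ R3 (parallel, all between nodes 0 and 1) = 1/(1/18000 + 1/2200 + 1/3600) = 1269 Ω
R_th = 1.269 kΩ

Final answer: V_th = 0.7051 V, R_th = 1.269 kΩ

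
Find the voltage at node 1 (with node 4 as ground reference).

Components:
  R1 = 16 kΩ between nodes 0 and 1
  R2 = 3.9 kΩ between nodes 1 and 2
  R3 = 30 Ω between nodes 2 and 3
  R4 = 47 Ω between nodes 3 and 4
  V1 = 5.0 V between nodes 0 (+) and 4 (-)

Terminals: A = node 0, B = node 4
Nodal analysis, taking node 4 as the 0 V reference.
Source V1 fixes V_0 = 5 V.
KCL at each unknown node (sum of currents leaving = 0; resistances in Ω):
  Node 1: (V_1 - 5)/16000 + (V_1 - V_2)/3900 = 0
  Node 2: (V_2 - V_1)/3900 + (V_2 - V_3)/30 = 0
  Node 3: (V_3 - V_2)/30 + (V_3 - 0)/47 = 0
Collecting terms (coefficients in siemens):
  0.0003189·V_1 - 0.0002564·V_2 = 0.0003125
  0.03359·V_2 - 0.0002564·V_1 - 0.03333·V_3 = 0
  0.05461·V_3 - 0.03333·V_2 = 0
Solving these 3 simultaneous equations (Gaussian elimination) gives:
  V_1 = 0.9954 V, V_2 = 0.01927 V, V_3 = 0.01176 V
The requested potential is V_1 = 0.9954 V.

Final answer: V_1 = 0.9954 V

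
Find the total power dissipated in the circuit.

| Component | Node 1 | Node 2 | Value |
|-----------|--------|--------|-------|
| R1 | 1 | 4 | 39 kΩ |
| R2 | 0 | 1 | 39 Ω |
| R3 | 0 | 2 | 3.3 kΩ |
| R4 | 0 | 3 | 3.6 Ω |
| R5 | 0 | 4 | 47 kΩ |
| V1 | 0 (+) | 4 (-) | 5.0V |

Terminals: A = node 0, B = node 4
Nodal analysis, taking node 4 as the 0 V reference.
Source V1 fixes V_0 = 5 V.
KCL at each unknown node (sum of currents leaving = 0; resistances in Ω):
  Node 1: (V_1 - 0)/39000 + (V_1 - 5)/39 = 0
  Node 2: (V_2 - 5)/3300 = 0
  Node 3: (V_3 - 5)/3.6 = 0
Collecting terms (coefficients in siemens):
  0.02567·V_1 = 0.1282
  0.000303·V_2 = 0.001515
  0.2778·V_3 = 1.389
Solving these 3 simultaneous equations (Gaussian elimination) gives:
  V_1 = 4.995 V, V_2 = 5 V, V_3 = 5 V
Power in each resistor, P = (ΔV)²/R:
  P_R1 = (4.995 - 0)²/39000 = 0.0006397 W
  P_R2 = (5 - 4.995)²/39 = 0.0000006397 W
  P_R3 = (5 - 5)²/3300 = 0 W
  P_R4 = (5 - 5)²/3.6 = 0 W
  P_R5 = (5 - 0)²/47000 = 0.0005319 W
P_total = P_R1 + P_R2 + P_R3 + P_R4 + P_R5 = 0.001172 W

Final answer: 0.001172 W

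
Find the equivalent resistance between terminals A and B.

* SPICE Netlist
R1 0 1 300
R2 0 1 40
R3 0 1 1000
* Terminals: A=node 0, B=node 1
Reduce the network between node 0 (A) and node 1 (B) by series/parallel combination:
  Rp1 = R1 ‖ R2 ‖ R3 (parallel, all between nodes 0 and 1) = 1/(1/300 + 1/40 + 1/1000) = 34.09 Ω
R_eq = 34.09 Ω

Final answer: 34.09 Ω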